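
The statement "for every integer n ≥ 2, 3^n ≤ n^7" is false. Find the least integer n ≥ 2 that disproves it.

n = 19

The first 17 eligible values, up to n = 18, all satisfy the conclusion.
n = 19: 3^n = 1162261467 and n^7 = 893871739, so 1162261467 > 893871739.
So n = 19 is the smallest counterexample.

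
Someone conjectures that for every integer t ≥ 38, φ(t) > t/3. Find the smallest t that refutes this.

t = 42

The first 4 eligible values, up to t = 41, all satisfy the conclusion.
t = 42: φ(42) = 12 and 42/3 = 14, so φ(42) ≤ 42/3.
Thus t = 42 disproves the claim, and no smaller t works.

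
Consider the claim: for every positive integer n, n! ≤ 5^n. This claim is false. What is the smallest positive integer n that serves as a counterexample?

A counterexample is any positive integer n such that n! > 5^n; we check each in order.
For n = 1, 2, 3, 4, …, 9, 10, 11 the conclusion holds.
n = 12: n! = 479001600 and 5^n = 244140625, so 479001600 > 244140625.
So n = 12 is the smallest counterexample.

n = 12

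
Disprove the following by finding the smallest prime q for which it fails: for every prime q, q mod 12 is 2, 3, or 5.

q = 7

For q = 2, 3, 5 the conclusion holds.
q = 7: 7 mod 12 = 7 — not in {2, 3, 5}.
So q = 7 is the smallest counterexample.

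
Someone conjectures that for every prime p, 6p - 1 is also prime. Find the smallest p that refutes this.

For p = 2, 3, 5, 7 the conclusion holds.
p = 11: 6p - 1 = 65 = 5 × 13, not prime.

p = 11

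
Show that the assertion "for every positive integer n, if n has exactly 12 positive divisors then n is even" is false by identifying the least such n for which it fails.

n = 315

For n = 60, 72, 84, 90, …, 294, 306, 308 the conclusion holds.
n = 315: divisors of 315: 12 divisors; 315 is odd.
So n = 315 is the smallest counterexample.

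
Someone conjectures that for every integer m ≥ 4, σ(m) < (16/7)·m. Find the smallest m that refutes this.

A counterexample is any integer m ≥ 4 such that the claim fails; we check each in order.
m = 4: σ(4) = 7; 7 < 64/7.
m = 5: σ(5) = 6; 6 < 80/7.
m = 6: σ(6) = 12; 12 < 96/7.
m = 7: σ(7) = 8; 8 < 16.
m = 8: σ(8) = 15; 15 < 128/7.
m = 9: σ(9) = 13; 13 < 144/7.
m = 10: σ(10) = 18; 18 < 160/7.
m = 11: σ(11) = 12; 12 < 176/7.
m = 12: σ(12) = 28; 28 ≥ 192/7.
So m = 12 is the smallest counterexample.

m = 12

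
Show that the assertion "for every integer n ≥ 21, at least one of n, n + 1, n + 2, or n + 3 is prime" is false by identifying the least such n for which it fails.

n = 24

Check each integer n ≥ 21 in order until n, n + 1, n + 2, n + 3 are all composite.
n = 21: 23 is prime.
n = 22: 23 is prime.
n = 23: 23 is prime.
n = 24: 24 = 2 × 12; 25 = 5 × 5; 26 = 2 × 13; 27 = 3 × 9 — all composite.
Thus n = 24 disproves the claim, and no smaller n works.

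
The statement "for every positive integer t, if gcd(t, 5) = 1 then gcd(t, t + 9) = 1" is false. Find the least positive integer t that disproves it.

t = 3

A counterexample is any positive integer t such that gcd(t, 5) = 1 but gcd(t, t + 9) > 1; we check each in order.
t = 1: gcd(1, 10) = 1.
t = 2: gcd(2, 11) = 1.
t = 3: gcd(3, 12) = 3.
So t = 3 is the smallest counterexample.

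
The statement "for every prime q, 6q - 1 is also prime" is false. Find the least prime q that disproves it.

q = 11

We need the least prime q for which 6q - 1 is not prime.
For q = 2, 3, 5, 7 the conclusion holds.
q = 11: 6q - 1 = 65 = 5 × 13, not prime.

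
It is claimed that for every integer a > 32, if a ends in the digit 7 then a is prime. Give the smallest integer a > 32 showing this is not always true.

A counterexample is any integer a > 32 such that a ends in the digit 7 but a is not prime; we check each in order.
a = 37: 37 ends in 7 and is prime.
a = 47: 47 ends in 7 and is prime.
a = 57: 57 ends in 7; 57 = 3 × 19, composite.

a = 57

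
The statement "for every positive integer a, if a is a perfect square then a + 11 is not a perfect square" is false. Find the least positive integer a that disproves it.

a = 25

We need the least positive integer a for which a is a perfect square but a + 11 is a perfect square.
For a = 1, 4, 9, 16 the conclusion holds.
a = 25: 25 = 5² and 25 + 11 = 36 = 6².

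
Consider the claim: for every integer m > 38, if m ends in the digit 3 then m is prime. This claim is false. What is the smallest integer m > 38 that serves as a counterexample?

m = 63

We need the least integer m > 38 for which m ends in the digit 3 but m is not prime.
For m = 43, 53 the conclusion holds.
m = 63: 63 ends in 3; 63 = 3 × 21, composite.
Hence m = 63 is a counterexample.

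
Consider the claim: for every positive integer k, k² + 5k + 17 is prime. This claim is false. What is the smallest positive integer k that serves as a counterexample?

k = 8

A counterexample is any positive integer k such that k² + 5k + 17 is not prime; we check each in order.
The first 7 eligible values, up to k = 7, all satisfy the conclusion.
k = 8: k² + 5k + 17 = 121 = 11 × 11, composite.
Thus k = 8 disproves the claim, and no smaller k works.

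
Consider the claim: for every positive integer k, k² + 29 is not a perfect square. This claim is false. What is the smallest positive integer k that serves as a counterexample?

We need the least positive integer k for which k² + 29 is a perfect square.
The first 13 eligible values, up to k = 13, all satisfy the conclusion.
k = 14: 14² + 29 = 225 = 15², a perfect square.

k = 14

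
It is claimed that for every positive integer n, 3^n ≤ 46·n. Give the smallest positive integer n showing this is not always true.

n = 5

Check each positive integer n in order until 3^n > 46·n.
The first 4 eligible values, up to n = 4, all satisfy the conclusion.
n = 5: 3^n = 243 and 46·n = 230, so 243 > 230.
So n = 5 is the smallest counterexample.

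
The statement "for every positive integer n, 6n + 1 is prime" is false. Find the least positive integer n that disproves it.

n = 4

We need the least positive integer n for which 6n + 1 is not prime.
For n = 1, 2, 3 the conclusion holds.
n = 4: 6n + 1 = 25 = 5 × 5, composite.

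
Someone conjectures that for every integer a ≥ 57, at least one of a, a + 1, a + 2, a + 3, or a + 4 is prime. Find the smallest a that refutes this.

A counterexample is any integer a ≥ 57 such that a, a + 1, a + 2, a + 3, a + 4 are all composite; we check each in order.
The first 5 eligible values, up to a = 61, all satisfy the conclusion.
a = 62: 62 = 2 × 31; 63 = 3 × 21; 64 = 2 × 32; 65 = 5 × 13; 66 = 2 × 33 — all composite.

a = 62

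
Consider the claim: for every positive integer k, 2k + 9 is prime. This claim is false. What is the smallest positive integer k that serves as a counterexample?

We need the least positive integer k for which 2k + 9 is not prime.
For k = 1, 2 the conclusion holds.
k = 3: 2k + 9 = 15 = 3 × 5, composite.

k = 3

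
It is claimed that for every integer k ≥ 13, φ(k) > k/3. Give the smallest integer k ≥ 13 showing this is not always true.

k = 18

k = 13: φ(13) = 12 and 13/3 = 13/3, so φ(13) > 13/3.
k = 14: φ(14) = 6 and 14/3 = 14/3, so φ(14) > 14/3.
k = 15: φ(15) = 8 and 15/3 = 5, so φ(15) > 15/3.
k = 16: φ(16) = 8 and 16/3 = 16/3, so φ(16) > 16/3.
k = 17: φ(17) = 16 and 17/3 = 17/3, so φ(17) > 17/3.
k = 18: φ(18) = 6 and 18/3 = 6, so φ(18) ≤ 18/3.
So k = 18 is the smallest counterexample.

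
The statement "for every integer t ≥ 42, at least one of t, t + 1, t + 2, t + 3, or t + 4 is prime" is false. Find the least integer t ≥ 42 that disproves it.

A counterexample is any integer t ≥ 42 such that t, t + 1, t + 2, t + 3, t + 4 are all composite; we check each in order.
The first 6 eligible values, up to t = 47, all satisfy the conclusion.
t = 48: 48 = 2 × 24; 49 = 7 × 7; 50 = 2 × 25; 51 = 3 × 17; 52 = 2 × 26 — all composite.
Thus t = 48 disproves the claim, and no smaller t works.

t = 48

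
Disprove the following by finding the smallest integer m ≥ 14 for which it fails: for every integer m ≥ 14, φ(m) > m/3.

m = 18

For m = 14, 15, 16, 17 the conclusion holds.
m = 18: φ(18) = 6 and 18/3 = 6, so φ(18) ≤ 18/3.
Hence m = 18 is a counterexample.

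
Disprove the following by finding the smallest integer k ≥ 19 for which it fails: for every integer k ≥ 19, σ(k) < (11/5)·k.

For k = 19, 20, 21, 22, 23 the conclusion holds.
k = 24: σ(24) = 60; 60 ≥ 264/5.
Hence k = 24 is a counterexample.

k = 24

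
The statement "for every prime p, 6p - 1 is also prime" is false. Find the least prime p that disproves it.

A counterexample is any prime p such that 6p - 1 is not prime; we check each in order.
p = 2: 6p - 1 = 11, prime.
p = 3: 6p - 1 = 17, prime.
p = 5: 6p - 1 = 29, prime.
p = 7: 6p - 1 = 41, prime.
p = 11: 6p - 1 = 65 = 5 × 13, not prime.
Thus p = 11 disproves the claim, and no smaller p works.

p = 11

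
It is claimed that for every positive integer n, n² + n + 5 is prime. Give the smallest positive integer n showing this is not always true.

n = 4

Check each positive integer n in order until n² + n + 5 is not prime.
For n = 1, 2, 3 the conclusion holds.
n = 4: n² + n + 5 = 25 = 5 × 5, composite.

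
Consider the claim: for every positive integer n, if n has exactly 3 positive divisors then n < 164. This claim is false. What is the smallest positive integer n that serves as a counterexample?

n = 169

We need the least positive integer n for which n has exactly 3 positive divisors but the claim fails.
n = 4: τ(4) = 3; 4 < 164.
n = 9: τ(9) = 3; 9 < 164.
n = 25: τ(25) = 3; 25 < 164.
n = 49: τ(49) = 3; 49 < 164.
n = 121: τ(121) = 3; 121 < 164.
n = 169: τ(169) = 3; 169 ≥ 164.
Thus n = 169 disproves the claim, and no smaller n works.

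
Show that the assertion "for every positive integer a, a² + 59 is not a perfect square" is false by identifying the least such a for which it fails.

Check each positive integer a in order until a² + 59 is a perfect square.
The first 28 eligible values, up to a = 28, all satisfy the conclusion.
a = 29: 29² + 59 = 900 = 30², a perfect square.

a = 29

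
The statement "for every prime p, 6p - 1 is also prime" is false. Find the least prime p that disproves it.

p = 11

A counterexample is any prime p such that 6p - 1 is not prime; we check each in order.
p = 2: 6p - 1 = 11, prime.
p = 3: 6p - 1 = 17, prime.
p = 5: 6p - 1 = 29, prime.
p = 7: 6p - 1 = 41, prime.
p = 11: 6p - 1 = 65 = 5 × 13, not prime.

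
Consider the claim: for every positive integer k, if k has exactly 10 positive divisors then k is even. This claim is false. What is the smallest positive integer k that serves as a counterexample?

k = 405

For k = 48, 80, 112, 162, 176, 208, 272, 304, 368 the conclusion holds.
k = 405: divisors of 405: 10 divisors; 405 is odd.
Thus k = 405 disproves the claim, and no smaller k works.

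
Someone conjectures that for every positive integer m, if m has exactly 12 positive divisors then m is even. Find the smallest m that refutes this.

A counterexample is any positive integer m such that m has exactly 12 positive divisors but m is odd; we check each in order.
For m = 60, 72, 84, 90, …, 294, 306, 308 the conclusion holds.
m = 315: divisors of 315: 12 divisors; 315 is odd.
So m = 315 is the smallest counterexample.

m = 315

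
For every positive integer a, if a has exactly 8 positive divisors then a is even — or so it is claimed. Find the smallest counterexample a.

Check each positive integer a in order until a has exactly 8 positive divisors but a is odd.
For a = 24, 30, 40, 42, …, 88, 102, 104 the conclusion holds.
a = 105: divisors of 105: 1, 3, 5, 7, 15, 21, 35, 105; 105 is odd.

a = 105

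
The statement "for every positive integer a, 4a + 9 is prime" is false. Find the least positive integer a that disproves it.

We need the least positive integer a for which 4a + 9 is not prime.
a = 1: 4a + 9 = 13, prime.
a = 2: 4a + 9 = 17, prime.
a = 3: 4a + 9 = 21 = 3 × 7, composite.

a = 3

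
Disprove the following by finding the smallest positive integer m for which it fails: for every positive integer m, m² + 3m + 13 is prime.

m = 9

For m = 1, 2, 3, 4, 5, 6, 7, 8 the conclusion holds.
m = 9: m² + 3m + 13 = 121 = 11 × 11, composite.
So m = 9 is the smallest counterexample.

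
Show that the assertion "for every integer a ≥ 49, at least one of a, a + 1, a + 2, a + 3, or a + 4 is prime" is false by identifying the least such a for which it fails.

Check each integer a ≥ 49 in order until a, a + 1, a + 2, a + 3, a + 4 are all composite.
For a = 49, 50, 51, 52, 53 the conclusion holds.
a = 54: 54 = 2 × 27; 55 = 5 × 11; 56 = 2 × 28; 57 = 3 × 19; 58 = 2 × 29 — all composite.
So a = 54 is the smallest counterexample.

a = 54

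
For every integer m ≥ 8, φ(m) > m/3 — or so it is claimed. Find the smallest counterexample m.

m = 12

The first 4 eligible values, up to m = 11, all satisfy the conclusion.
m = 12: φ(12) = 4 and 12/3 = 4, so φ(12) ≤ 12/3.
Hence m = 12 is a counterexample.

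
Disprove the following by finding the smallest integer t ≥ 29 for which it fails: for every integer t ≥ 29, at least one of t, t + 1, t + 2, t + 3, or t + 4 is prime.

t = 29: 29 is prime.
t = 30: 31 is prime.
t = 31: 31 is prime.
t = 32: 32 = 2 × 16; 33 = 3 × 11; 34 = 2 × 17; 35 = 5 × 7; 36 = 2 × 18 — all composite.
Thus t = 32 disproves the claim, and no smaller t works.

t = 32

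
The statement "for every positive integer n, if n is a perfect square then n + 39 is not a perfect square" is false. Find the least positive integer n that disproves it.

Check each positive integer n in order until n is a perfect square but n + 39 is a perfect square.
n = 1: 1 + 39 = 40, not a perfect square.
n = 4: 4 + 39 = 43, not a perfect square.
n = 9: 9 + 39 = 48, not a perfect square.
n = 16: 16 + 39 = 55, not a perfect square.
n = 25: 25 = 5² and 25 + 39 = 64 = 8².
Hence n = 25 is a counterexample.

n = 25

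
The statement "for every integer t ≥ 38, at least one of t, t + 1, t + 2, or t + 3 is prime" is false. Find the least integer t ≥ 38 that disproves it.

t = 48

Check each integer t ≥ 38 in order until t, t + 1, t + 2, t + 3 are all composite.
The first 10 eligible values, up to t = 47, all satisfy the conclusion.
t = 48: 48 = 2 × 24; 49 = 7 × 7; 50 = 2 × 25; 51 = 3 × 17 — all composite.
Hence t = 48 is a counterexample.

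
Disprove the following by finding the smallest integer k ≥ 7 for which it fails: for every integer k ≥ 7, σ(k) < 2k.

k = 12

The first 5 eligible values, up to k = 11, all satisfy the conclusion.
k = 12: σ(12) = 28; 28 ≥ 24.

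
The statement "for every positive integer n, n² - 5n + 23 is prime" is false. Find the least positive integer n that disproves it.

Check each positive integer n in order until n² - 5n + 23 is not prime.
For n = 1, 2, 3, 4, …, 16, 17, 18 the conclusion holds.
n = 19: n² - 5n + 23 = 289 = 17 × 17, composite.
So n = 19 is the smallest counterexample.

n = 19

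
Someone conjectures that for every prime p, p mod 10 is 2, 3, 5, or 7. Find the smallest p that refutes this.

We need the least prime p for which the claim fails.
The first 4 eligible values, up to p = 7, all satisfy the conclusion.
p = 11: 11 mod 10 = 1 — not in {2, 3, 5, 7}.

p = 11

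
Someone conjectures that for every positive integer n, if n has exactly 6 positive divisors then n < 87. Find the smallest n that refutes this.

n = 92

We need the least positive integer n for which n has exactly 6 positive divisors but the claim fails.
For n = 12, 18, 20, 28, …, 68, 75, 76 the conclusion holds.
n = 92: τ(92) = 6; 92 ≥ 87.
Thus n = 92 disproves the claim, and no smaller n works.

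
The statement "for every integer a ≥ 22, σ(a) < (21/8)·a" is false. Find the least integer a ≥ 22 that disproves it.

a = 60

A counterexample is any integer a ≥ 22 such that the claim fails; we check each in order.
For a = 22, 23, 24, 25, …, 57, 58, 59 the conclusion holds.
a = 60: σ(60) = 168; 168 ≥ 315/2.
So a = 60 is the smallest counterexample.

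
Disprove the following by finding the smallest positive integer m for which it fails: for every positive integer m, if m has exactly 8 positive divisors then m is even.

We need the least positive integer m for which m has exactly 8 positive divisors but m is odd.
The first 12 eligible values, up to m = 104, all satisfy the conclusion.
m = 105: divisors of 105: 1, 3, 5, 7, 15, 21, 35, 105; 105 is odd.

m = 105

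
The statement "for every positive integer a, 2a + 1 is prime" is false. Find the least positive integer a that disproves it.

a = 4

Check each positive integer a in order until 2a + 1 is not prime.
For a = 1, 2, 3 the conclusion holds.
a = 4: 2a + 1 = 9 = 3 × 3, composite.
So a = 4 is the smallest counterexample.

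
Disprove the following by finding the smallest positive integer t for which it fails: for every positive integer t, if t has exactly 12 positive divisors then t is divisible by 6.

t = 140

A counterexample is any positive integer t such that t has exactly 12 positive divisors but t is not divisible by 6; we check each in order.
t = 60: τ(60) = 12; 60 mod 6 = 0.
t = 72: τ(72) = 12; 72 mod 6 = 0.
t = 84: τ(84) = 12; 84 mod 6 = 0.
t = 90: τ(90) = 12; 90 mod 6 = 0.
t = 96: τ(96) = 12; 96 mod 6 = 0.
t = 108: τ(108) = 12; 108 mod 6 = 0.
t = 126: τ(126) = 12; 126 mod 6 = 0.
t = 132: τ(132) = 12; 132 mod 6 = 0.
t = 140: τ(140) = 12; 140 mod 6 = 2.
So t = 140 is the smallest counterexample.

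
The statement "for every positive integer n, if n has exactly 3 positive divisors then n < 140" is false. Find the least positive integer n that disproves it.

Check each positive integer n in order until n has exactly 3 positive divisors but the claim fails.
The first 5 eligible values, up to n = 121, all satisfy the conclusion.
n = 169: τ(169) = 3; 169 ≥ 140.

n = 169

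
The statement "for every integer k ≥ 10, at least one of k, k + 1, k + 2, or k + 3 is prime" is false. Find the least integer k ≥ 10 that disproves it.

We need the least integer k ≥ 10 for which k, k + 1, k + 2, k + 3 are all composite.
The first 14 eligible values, up to k = 23, all satisfy the conclusion.
k = 24: 24 = 2 × 12; 25 = 5 × 5; 26 = 2 × 13; 27 = 3 × 9 — all composite.
Thus k = 24 disproves the claim, and no smaller k works.

k = 24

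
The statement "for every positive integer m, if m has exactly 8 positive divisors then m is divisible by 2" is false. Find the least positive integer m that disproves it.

The first 12 eligible values, up to m = 104, all satisfy the conclusion.
m = 105: τ(105) = 8; 105 mod 2 = 1.
Thus m = 105 disproves the claim, and no smaller m works.

m = 105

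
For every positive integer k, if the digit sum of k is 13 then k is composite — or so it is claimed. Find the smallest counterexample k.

k = 67

A counterexample is any positive integer k such that the digit sum of k is 13 but k is prime; we check each in order.
For k = 49, 58 the conclusion holds.
k = 67: digit sum 13; 67 is prime, not composite.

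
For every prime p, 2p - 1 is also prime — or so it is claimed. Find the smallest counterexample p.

p = 2: 2p - 1 = 3, prime.
p = 3: 2p - 1 = 5, prime.
p = 5: 2p - 1 = 9 = 3 × 3, not prime.
Hence p = 5 is a counterexample.

p = 5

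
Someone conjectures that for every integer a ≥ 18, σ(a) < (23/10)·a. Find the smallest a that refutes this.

a = 24

A counterexample is any integer a ≥ 18 such that the claim fails; we check each in order.
a = 18: σ(18) = 39; 39 < 207/5.
a = 19: σ(19) = 20; 20 < 437/10.
a = 20: σ(20) = 42; 42 < 46.
a = 21: σ(21) = 32; 32 < 483/10.
a = 22: σ(22) = 36; 36 < 253/5.
a = 23: σ(23) = 24; 24 < 529/10.
a = 24: σ(24) = 60; 60 ≥ 276/5.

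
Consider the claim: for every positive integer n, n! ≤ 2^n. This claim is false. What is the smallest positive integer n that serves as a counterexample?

A counterexample is any positive integer n such that n! > 2^n; we check each in order.
n = 1: n! = 1 and 2^n = 2, so 1 ≤ 2.
n = 2: n! = 2 and 2^n = 4, so 2 ≤ 4.
n = 3: n! = 6 and 2^n = 8, so 6 ≤ 8.
n = 4: n! = 24 and 2^n = 16, so 24 > 16.
So n = 4 is the smallest counterexample.

n = 4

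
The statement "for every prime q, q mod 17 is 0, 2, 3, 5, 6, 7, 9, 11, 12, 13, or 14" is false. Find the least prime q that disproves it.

q = 59

A counterexample is any prime q such that the claim fails; we check each in order.
The first 16 eligible values, up to q = 53, all satisfy the conclusion.
q = 59: 59 mod 17 = 8 — not in {0, 2, 3, 5, 6, 7, 9, 11, 12, 13, 14}.
Hence q = 59 is a counterexample.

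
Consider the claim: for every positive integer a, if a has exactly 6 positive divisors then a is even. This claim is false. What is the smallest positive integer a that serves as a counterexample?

a = 45

A counterexample is any positive integer a such that a has exactly 6 positive divisors but a is odd; we check each in order.
The first 6 eligible values, up to a = 44, all satisfy the conclusion.
a = 45: divisors of 45: 1, 3, 5, 9, 15, 45; 45 is odd.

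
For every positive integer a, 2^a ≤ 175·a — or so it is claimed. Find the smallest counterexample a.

We need the least positive integer a for which 2^a > 175·a.
For a = 1, 2, 3, 4, 5, 6, 7, 8, 9, 10 the conclusion holds.
a = 11: 2^a = 2048 and 175·a = 1925, so 2048 > 1925.
Hence a = 11 is a counterexample.

a = 11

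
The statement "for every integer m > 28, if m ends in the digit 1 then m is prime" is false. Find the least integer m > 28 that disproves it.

A counterexample is any integer m > 28 such that m ends in the digit 1 but m is not prime; we check each in order.
m = 31: 31 ends in 1 and is prime.
m = 41: 41 ends in 1 and is prime.
m = 51: 51 ends in 1; 51 = 3 × 17, composite.
Hence m = 51 is a counterexample.

m = 51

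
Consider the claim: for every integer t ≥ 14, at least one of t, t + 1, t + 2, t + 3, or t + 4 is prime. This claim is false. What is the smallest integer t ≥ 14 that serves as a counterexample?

t = 24

For t = 14, 15, 16, 17, 18, 19, 20, 21, 22, 23 the conclusion holds.
t = 24: 24 = 2 × 12; 25 = 5 × 5; 26 = 2 × 13; 27 = 3 × 9; 28 = 2 × 14 — all composite.
Hence t = 24 is a counterexample.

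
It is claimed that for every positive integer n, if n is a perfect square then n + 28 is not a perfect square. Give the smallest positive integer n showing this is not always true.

For n = 1, 4, 9, 16, 25 the conclusion holds.
n = 36: 36 = 6² and 36 + 28 = 64 = 8².
So n = 36 is the smallest counterexample.

n = 36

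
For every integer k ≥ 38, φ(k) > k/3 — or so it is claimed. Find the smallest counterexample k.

A counterexample is any integer k ≥ 38 such that the claim fails; we check each in order.
The first 4 eligible values, up to k = 41, all satisfy the conclusion.
k = 42: φ(42) = 12 and 42/3 = 14, so φ(42) ≤ 42/3.
So k = 42 is the smallest counterexample.

k = 42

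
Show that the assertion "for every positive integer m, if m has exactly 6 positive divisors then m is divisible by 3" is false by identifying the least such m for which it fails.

m = 20

We need the least positive integer m for which m has exactly 6 positive divisors but m is not divisible by 3.
m = 12: τ(12) = 6; 12 mod 3 = 0.
m = 18: τ(18) = 6; 18 mod 3 = 0.
m = 20: τ(20) = 6; 20 mod 3 = 2.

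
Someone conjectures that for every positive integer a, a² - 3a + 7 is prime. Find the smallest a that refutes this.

a = 6

A counterexample is any positive integer a such that a² - 3a + 7 is not prime; we check each in order.
For a = 1, 2, 3, 4, 5 the conclusion holds.
a = 6: a² - 3a + 7 = 25 = 5 × 5, composite.
Thus a = 6 disproves the claim, and no smaller a works.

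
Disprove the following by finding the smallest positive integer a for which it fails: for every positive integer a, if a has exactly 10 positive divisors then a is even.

a = 405

The first 9 eligible values, up to a = 368, all satisfy the conclusion.
a = 405: divisors of 405: 10 divisors; 405 is odd.
So a = 405 is the smallest counterexample.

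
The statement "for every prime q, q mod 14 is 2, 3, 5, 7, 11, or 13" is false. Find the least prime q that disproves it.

q = 23

We need the least prime q for which the claim fails.
q = 2: 2 mod 14 = 2.
q = 3: 3 mod 14 = 3.
q = 5: 5 mod 14 = 5.
q = 7: 7 mod 14 = 7.
q = 11: 11 mod 14 = 11.
q = 13: 13 mod 14 = 13.
q = 17: 17 mod 14 = 3.
q = 19: 19 mod 14 = 5.
q = 23: 23 mod 14 = 9 — not in {2, 3, 5, 7, 11, 13}.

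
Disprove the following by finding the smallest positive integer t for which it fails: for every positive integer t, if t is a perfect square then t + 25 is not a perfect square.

For t = 1, 4, 9, 16, …, 81, 100, 121 the conclusion holds.
t = 144: 144 = 12² and 144 + 25 = 169 = 13².

t = 144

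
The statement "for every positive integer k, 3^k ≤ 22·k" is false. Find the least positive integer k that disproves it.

We need the least positive integer k for which 3^k > 22·k.
k = 1: 3^k = 3 and 22·k = 22, so 3 ≤ 22.
k = 2: 3^k = 9 and 22·k = 44, so 9 ≤ 44.
k = 3: 3^k = 27 and 22·k = 66, so 27 ≤ 66.
k = 4: 3^k = 81 and 22·k = 88, so 81 ≤ 88.
k = 5: 3^k = 243 and 22·k = 110, so 243 > 110.
So k = 5 is the smallest counterexample.

k = 5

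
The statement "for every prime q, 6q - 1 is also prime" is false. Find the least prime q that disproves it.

For q = 2, 3, 5, 7 the conclusion holds.
q = 11: 6q - 1 = 65 = 5 × 13, not prime.
So q = 11 is the smallest counterexample.

q = 11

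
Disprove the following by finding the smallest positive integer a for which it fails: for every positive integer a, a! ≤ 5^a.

We need the least positive integer a for which a! > 5^a.
For a = 1, 2, 3, 4, …, 9, 10, 11 the conclusion holds.
a = 12: a! = 479001600 and 5^a = 244140625, so 479001600 > 244140625.
Hence a = 12 is a counterexample.

a = 12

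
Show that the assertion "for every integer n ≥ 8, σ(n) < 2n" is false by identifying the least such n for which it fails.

The first 4 eligible values, up to n = 11, all satisfy the conclusion.
n = 12: σ(12) = 28; 28 ≥ 24.
Thus n = 12 disproves the claim, and no smaller n works.

n = 12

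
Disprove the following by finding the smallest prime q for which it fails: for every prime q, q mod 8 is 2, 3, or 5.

q = 7

We need the least prime q for which the claim fails.
For q = 2, 3, 5 the conclusion holds.
q = 7: 7 mod 8 = 7 — not in {2, 3, 5}.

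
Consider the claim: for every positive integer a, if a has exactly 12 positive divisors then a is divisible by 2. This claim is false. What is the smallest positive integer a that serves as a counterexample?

a = 315

We need the least positive integer a for which a has exactly 12 positive divisors but a is not divisible by 2.
For a = 60, 72, 84, 90, …, 294, 306, 308 the conclusion holds.
a = 315: τ(315) = 12; 315 mod 2 = 1.
Hence a = 315 is a counterexample.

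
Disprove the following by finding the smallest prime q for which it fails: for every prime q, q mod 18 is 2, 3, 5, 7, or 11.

For q = 2, 3, 5, 7, 11 the conclusion holds.
q = 13: 13 mod 18 = 13 — not in {2, 3, 5, 7, 11}.

q = 13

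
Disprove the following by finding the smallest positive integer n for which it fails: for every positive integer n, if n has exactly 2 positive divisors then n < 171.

n = 173

Check each positive integer n in order until n has exactly 2 positive divisors but the claim fails.
The first 39 eligible values, up to n = 167, all satisfy the conclusion.
n = 173: τ(173) = 2; 173 ≥ 171.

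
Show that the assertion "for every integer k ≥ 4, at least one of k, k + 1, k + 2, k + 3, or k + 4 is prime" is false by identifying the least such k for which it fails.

A counterexample is any integer k ≥ 4 such that k, k + 1, k + 2, k + 3, k + 4 are all composite; we check each in order.
For k = 4, 5, 6, 7, …, 21, 22, 23 the conclusion holds.
k = 24: 24 = 2 × 12; 25 = 5 × 5; 26 = 2 × 13; 27 = 3 × 9; 28 = 2 × 14 — all composite.
Thus k = 24 disproves the claim, and no smaller k works.

k = 24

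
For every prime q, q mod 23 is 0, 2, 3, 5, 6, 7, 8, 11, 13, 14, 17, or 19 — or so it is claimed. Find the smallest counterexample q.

For q = 2, 3, 5, 7, …, 29, 31, 37 the conclusion holds.
q = 41: 41 mod 23 = 18 — not in {0, 2, 3, 5, 6, 7, 8, 11, 13, 14, 17, 19}.

q = 41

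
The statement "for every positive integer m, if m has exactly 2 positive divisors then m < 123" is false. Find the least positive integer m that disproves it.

m = 127

A counterexample is any positive integer m such that m has exactly 2 positive divisors but the claim fails; we check each in order.
For m = 2, 3, 5, 7, …, 107, 109, 113 the conclusion holds.
m = 127: τ(127) = 2; 127 ≥ 123.
Thus m = 127 disproves the claim, and no smaller m works.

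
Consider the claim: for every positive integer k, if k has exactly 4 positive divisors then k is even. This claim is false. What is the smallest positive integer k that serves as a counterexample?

k = 6: divisors of 6: 1, 2, 3, 6; 6 is even.
k = 8: divisors of 8: 1, 2, 4, 8; 8 is even.
k = 10: divisors of 10: 1, 2, 5, 10; 10 is even.
k = 14: divisors of 14: 1, 2, 7, 14; 14 is even.
k = 15: divisors of 15: 1, 3, 5, 15; 15 is odd.
Hence k = 15 is a counterexample.

k = 15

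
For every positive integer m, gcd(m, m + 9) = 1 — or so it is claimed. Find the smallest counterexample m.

m = 1: gcd(1, 10) = 1.
m = 2: gcd(2, 11) = 1.
m = 3: gcd(3, 12) = 3.
Hence m = 3 is a counterexample.

m = 3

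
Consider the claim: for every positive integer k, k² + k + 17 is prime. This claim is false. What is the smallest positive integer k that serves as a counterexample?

k = 16

A counterexample is any positive integer k such that k² + k + 17 is not prime; we check each in order.
The first 15 eligible values, up to k = 15, all satisfy the conclusion.
k = 16: k² + k + 17 = 289 = 17 × 17, composite.
So k = 16 is the smallest counterexample.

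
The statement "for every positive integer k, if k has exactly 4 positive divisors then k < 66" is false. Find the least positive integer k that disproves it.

We need the least positive integer k for which k has exactly 4 positive divisors but the claim fails.
For k = 6, 8, 10, 14, …, 58, 62, 65 the conclusion holds.
k = 69: τ(69) = 4; 69 ≥ 66.
Thus k = 69 disproves the claim, and no smaller k works.

k = 69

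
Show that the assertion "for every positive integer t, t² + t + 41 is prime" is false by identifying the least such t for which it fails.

A counterexample is any positive integer t such that t² + t + 41 is not prime; we check each in order.
For t = 1, 2, 3, 4, …, 37, 38, 39 the conclusion holds.
t = 40: t² + t + 41 = 1681 = 41 × 41, composite.
Hence t = 40 is a counterexample.

t = 40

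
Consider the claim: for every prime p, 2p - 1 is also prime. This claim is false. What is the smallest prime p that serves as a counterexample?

p = 5

A counterexample is any prime p such that 2p - 1 is not prime; we check each in order.
For p = 2, 3 the conclusion holds.
p = 5: 2p - 1 = 9 = 3 × 3, not prime.
Thus p = 5 disproves the claim, and no smaller p works.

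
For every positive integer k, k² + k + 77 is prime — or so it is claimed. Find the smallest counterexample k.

k = 6

We need the least positive integer k for which k² + k + 77 is not prime.
For k = 1, 2, 3, 4, 5 the conclusion holds.
k = 6: k² + k + 77 = 119 = 7 × 17, composite.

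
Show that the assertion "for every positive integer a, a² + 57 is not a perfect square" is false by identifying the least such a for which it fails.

Check each positive integer a in order until a² + 57 is a perfect square.
The first 7 eligible values, up to a = 7, all satisfy the conclusion.
a = 8: 8² + 57 = 121 = 11², a perfect square.

a = 8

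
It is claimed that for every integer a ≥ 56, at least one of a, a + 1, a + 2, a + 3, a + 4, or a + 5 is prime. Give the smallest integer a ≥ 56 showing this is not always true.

a = 90

We need the least integer a ≥ 56 for which a, a + 1, a + 2, a + 3, a + 4, a + 5 are all composite.
The first 34 eligible values, up to a = 89, all satisfy the conclusion.
a = 90: 90 = 2 × 45; 91 = 7 × 13; 92 = 2 × 46; 93 = 3 × 31; 94 = 2 × 47; 95 = 5 × 19 — all composite.
So a = 90 is the smallest counterexample.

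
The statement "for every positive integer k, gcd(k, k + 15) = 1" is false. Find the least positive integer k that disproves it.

k = 3

A counterexample is any positive integer k such that gcd(k, k + 15) > 1; we check each in order.
k = 1: gcd(1, 16) = 1.
k = 2: gcd(2, 17) = 1.
k = 3: gcd(3, 18) = 3.
So k = 3 is the smallest counterexample.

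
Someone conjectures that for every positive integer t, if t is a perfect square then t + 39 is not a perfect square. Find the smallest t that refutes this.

t = 25

For t = 1, 4, 9, 16 the conclusion holds.
t = 25: 25 = 5² and 25 + 39 = 64 = 8².
Hence t = 25 is a counterexample.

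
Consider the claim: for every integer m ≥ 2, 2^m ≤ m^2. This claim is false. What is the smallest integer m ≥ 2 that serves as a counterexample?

We need the least integer m ≥ 2 for which 2^m > m^2.
m = 2: 2^m = 4 and m^2 = 4, so 4 ≤ 4.
m = 3: 2^m = 8 and m^2 = 9, so 8 ≤ 9.
m = 4: 2^m = 16 and m^2 = 16, so 16 ≤ 16.
m = 5: 2^m = 32 and m^2 = 25, so 32 > 25.

m = 5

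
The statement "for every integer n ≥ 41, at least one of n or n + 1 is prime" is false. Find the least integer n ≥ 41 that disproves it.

n = 44

A counterexample is any integer n ≥ 41 such that n, n + 1 are both composite; we check each in order.
For n = 41, 42, 43 the conclusion holds.
n = 44: 44 = 2 × 22; 45 = 3 × 15 — both composite.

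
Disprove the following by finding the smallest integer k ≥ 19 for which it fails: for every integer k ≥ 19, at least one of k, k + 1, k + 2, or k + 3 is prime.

k = 24

k = 19: 19 is prime.
k = 20: 23 is prime.
k = 21: 23 is prime.
k = 22: 23 is prime.
k = 23: 23 is prime.
k = 24: 24 = 2 × 12; 25 = 5 × 5; 26 = 2 × 13; 27 = 3 × 9 — all composite.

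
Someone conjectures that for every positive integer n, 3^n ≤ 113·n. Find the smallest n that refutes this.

n = 6

A counterexample is any positive integer n such that 3^n > 113·n; we check each in order.
n = 1: 3^n = 3 and 113·n = 113, so 3 ≤ 113.
n = 2: 3^n = 9 and 113·n = 226, so 9 ≤ 226.
n = 3: 3^n = 27 and 113·n = 339, so 27 ≤ 339.
n = 4: 3^n = 81 and 113·n = 452, so 81 ≤ 452.
n = 5: 3^n = 243 and 113·n = 565, so 243 ≤ 565.
n = 6: 3^n = 729 and 113·n = 678, so 729 > 678.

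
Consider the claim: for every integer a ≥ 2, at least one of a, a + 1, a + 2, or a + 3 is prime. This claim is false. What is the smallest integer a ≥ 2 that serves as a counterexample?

a = 24

For a = 2, 3, 4, 5, …, 21, 22, 23 the conclusion holds.
a = 24: 24 = 2 × 12; 25 = 5 × 5; 26 = 2 × 13; 27 = 3 × 9 — all composite.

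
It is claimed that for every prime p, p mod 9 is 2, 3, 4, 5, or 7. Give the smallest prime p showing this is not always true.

We need the least prime p for which the claim fails.
p = 2: 2 mod 9 = 2.
p = 3: 3 mod 9 = 3.
p = 5: 5 mod 9 = 5.
p = 7: 7 mod 9 = 7.
p = 11: 11 mod 9 = 2.
p = 13: 13 mod 9 = 4.
p = 17: 17 mod 9 = 8 — not in {2, 3, 4, 5, 7}.

p = 17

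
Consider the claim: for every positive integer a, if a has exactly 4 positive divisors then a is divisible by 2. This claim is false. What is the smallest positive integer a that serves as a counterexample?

We need the least positive integer a for which a has exactly 4 positive divisors but a is not divisible by 2.
The first 4 eligible values, up to a = 14, all satisfy the conclusion.
a = 15: τ(15) = 4; 15 mod 2 = 1.

a = 15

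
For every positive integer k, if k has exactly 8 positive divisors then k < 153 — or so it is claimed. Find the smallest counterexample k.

k = 154

We need the least positive integer k for which k has exactly 8 positive divisors but the claim fails.
The first 21 eligible values, up to k = 152, all satisfy the conclusion.
k = 154: τ(154) = 8; 154 ≥ 153.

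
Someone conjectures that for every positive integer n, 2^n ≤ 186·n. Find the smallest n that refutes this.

n = 11

We need the least positive integer n for which 2^n > 186·n.
For n = 1, 2, 3, 4, 5, 6, 7, 8, 9, 10 the conclusion holds.
n = 11: 2^n = 2048 and 186·n = 2046, so 2048 > 2046.
Thus n = 11 disproves the claim, and no smaller n works.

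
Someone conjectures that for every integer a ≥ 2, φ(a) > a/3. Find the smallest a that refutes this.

For a = 2, 3, 4, 5 the conclusion holds.
a = 6: φ(6) = 2 and 6/3 = 2, so φ(6) ≤ 6/3.
Thus a = 6 disproves the claim, and no smaller a works.

a = 6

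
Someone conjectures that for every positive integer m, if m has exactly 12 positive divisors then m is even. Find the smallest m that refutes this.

Check each positive integer m in order until m has exactly 12 positive divisors but m is odd.
For m = 60, 72, 84, 90, …, 294, 306, 308 the conclusion holds.
m = 315: divisors of 315: 12 divisors; 315 is odd.

m = 315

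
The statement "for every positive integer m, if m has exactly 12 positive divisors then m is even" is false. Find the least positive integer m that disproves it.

m = 315

Check each positive integer m in order until m has exactly 12 positive divisors but m is odd.
For m = 60, 72, 84, 90, …, 294, 306, 308 the conclusion holds.
m = 315: divisors of 315: 12 divisors; 315 is odd.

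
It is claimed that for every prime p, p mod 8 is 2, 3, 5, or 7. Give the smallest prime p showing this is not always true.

p = 17

For p = 2, 3, 5, 7, 11, 13 the conclusion holds.
p = 17: 17 mod 8 = 1 — not in {2, 3, 5, 7}.
So p = 17 is the smallest counterexample.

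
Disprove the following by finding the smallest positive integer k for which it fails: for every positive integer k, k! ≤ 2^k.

A counterexample is any positive integer k such that k! > 2^k; we check each in order.
k = 1: k! = 1 and 2^k = 2, so 1 ≤ 2.
k = 2: k! = 2 and 2^k = 4, so 2 ≤ 4.
k = 3: k! = 6 and 2^k = 8, so 6 ≤ 8.
k = 4: k! = 24 and 2^k = 16, so 24 > 16.

k = 4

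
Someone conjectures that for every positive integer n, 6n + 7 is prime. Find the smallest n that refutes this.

n = 3

A counterexample is any positive integer n such that 6n + 7 is not prime; we check each in order.
n = 1: 6n + 7 = 13, prime.
n = 2: 6n + 7 = 19, prime.
n = 3: 6n + 7 = 25 = 5 × 5, composite.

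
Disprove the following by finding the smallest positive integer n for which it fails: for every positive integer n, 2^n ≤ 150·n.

n = 11

We need the least positive integer n for which 2^n > 150·n.
For n = 1, 2, 3, 4, 5, 6, 7, 8, 9, 10 the conclusion holds.
n = 11: 2^n = 2048 and 150·n = 1650, so 2048 > 1650.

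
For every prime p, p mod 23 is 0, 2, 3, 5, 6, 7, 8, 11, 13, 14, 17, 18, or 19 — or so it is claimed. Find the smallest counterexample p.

The first 13 eligible values, up to p = 41, all satisfy the conclusion.
p = 43: 43 mod 23 = 20 — not in {0, 2, 3, 5, 6, 7, 8, 11, 13, 14, 17, 18, 19}.
Thus p = 43 disproves the claim, and no smaller p works.

p = 43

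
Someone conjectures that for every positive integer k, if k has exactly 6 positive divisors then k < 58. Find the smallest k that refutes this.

k = 63

We need the least positive integer k for which k has exactly 6 positive divisors but the claim fails.
For k = 12, 18, 20, 28, 32, 44, 45, 50, 52 the conclusion holds.
k = 63: τ(63) = 6; 63 ≥ 58.
Hence k = 63 is a counterexample.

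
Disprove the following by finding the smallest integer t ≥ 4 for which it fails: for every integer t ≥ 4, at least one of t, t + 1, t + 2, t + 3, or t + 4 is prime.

t = 24

A counterexample is any integer t ≥ 4 such that t, t + 1, t + 2, t + 3, t + 4 are all composite; we check each in order.
For t = 4, 5, 6, 7, …, 21, 22, 23 the conclusion holds.
t = 24: 24 = 2 × 12; 25 = 5 × 5; 26 = 2 × 13; 27 = 3 × 9; 28 = 2 × 14 — all composite.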